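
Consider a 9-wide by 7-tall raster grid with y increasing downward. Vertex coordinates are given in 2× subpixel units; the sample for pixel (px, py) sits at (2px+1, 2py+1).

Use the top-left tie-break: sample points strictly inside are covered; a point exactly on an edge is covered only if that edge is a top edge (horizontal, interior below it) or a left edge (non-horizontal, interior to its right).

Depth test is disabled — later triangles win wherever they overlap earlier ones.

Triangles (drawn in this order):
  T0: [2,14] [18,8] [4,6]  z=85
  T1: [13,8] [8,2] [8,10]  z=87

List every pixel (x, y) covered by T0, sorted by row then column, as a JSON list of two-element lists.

T0:
  2·area = 116  (B↔C swapped to make it positive)
  edge (2, 14)→(4, 6): d=(2,-8) top-left  bias=+0
  edge (4, 6)→(18, 8): d=(14,2) right/bottom  bias=-1
  edge (18, 8)→(2, 14): d=(-16,6) right/bottom  bias=-1
    (2,3)@(5, 7): e=[10,12,94] → █
    (3,3)@(7, 7): e=[26,8,82] → █
    (4,3)@(9, 7): e=[42,4,70] → █
    (5,3)@(11, 7): e=[58,0,58] → ·  [on edge]
    (2,4)@(5, 9): e=[14,40,62] → █
    (5,4)@(11, 9): e=[62,28,26] → █
    (6,4)@(13, 9): e=[78,24,14] → █
    (7,4)@(15, 9): e=[94,20,2] → █
    (8,4)@(17, 9): e=[110,16,-10] → ·
    (1,5)@(3, 11): e=[2,72,42] → █
    (5,5)@(11, 11): e=[66,56,-6] → ·
    (6,5)@(13, 11): e=[82,52,-18] → ·
  covered (14 px):
    · · · · · · · · ·
    · · · · · · · · ·
    · · · · · · · · ·
    · · █ █ █ · · · ·
    · · █ █ █ █ █ █ ·
    · █ █ █ █ · · · ·
    · █ · · · · · · ·
T1:
  2·area = 40  (B↔C swapped to make it positive)
  edge (13, 8)→(8, 10): d=(-5,2) right/bottom  bias=-1
  edge (8, 10)→(8, 2): d=(0,-8) top-left  bias=+0
  edge (8, 2)→(13, 8): d=(5,6) right/bottom  bias=-1
    (4,2)@(9, 5): e=[23,8,9] → █
    (5,2)@(11, 5): e=[19,24,-3] → ·
    (4,3)@(9, 7): e=[13,8,19] → █
    (5,3)@(11, 7): e=[9,24,7] → █
    (6,3)@(13, 7): e=[5,40,-5] → ·
    (4,4)@(9, 9): e=[3,8,29] → █
    (5,4)@(11, 9): e=[-1,24,17] → ·
    (4,5)@(9, 11): e=[-7,8,39] → ·
  covered (4 px):
    · · · · · · · · ·
    · · · · · · · · ·
    · · · · █ · · · ·
    · · · · █ █ · · ·
    · · · · █ · · · ·
    · · · · · · · · ·
    · · · · · · · · ·

Result: [[2,3],[3,3],[4,3],[2,4],[3,4],[4,4],[5,4],[6,4],[7,4],[1,5],[2,5],[3,5],[4,5],[1,6]]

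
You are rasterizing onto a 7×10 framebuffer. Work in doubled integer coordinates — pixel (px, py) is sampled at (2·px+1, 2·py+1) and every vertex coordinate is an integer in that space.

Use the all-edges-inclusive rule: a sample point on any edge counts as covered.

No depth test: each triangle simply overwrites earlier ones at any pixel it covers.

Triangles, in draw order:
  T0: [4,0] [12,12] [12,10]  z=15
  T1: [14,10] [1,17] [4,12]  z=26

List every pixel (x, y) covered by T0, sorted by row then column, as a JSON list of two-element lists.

T0:
  2·area = 16  (B↔C swapped to make it positive)
  edge (4, 0)→(12, 10): d=(8,10) inclusive
  edge (12, 10)→(12, 12): d=(0,2) inclusive
  edge (12, 12)→(4, 0): d=(-8,-12) inclusive
    (4,3)@(9, 7): e=[6,6,4] → █
    (5,3)@(11, 7): e=[-14,2,28] → ·
    (4,4)@(9, 9): e=[22,6,-12] → ·
    (5,4)@(11, 9): e=[2,2,12] → █
    (6,4)@(13, 9): e=[-18,-2,36] → ·
    (5,5)@(11, 11): e=[18,2,-4] → ·
  covered (2 px):
    · · · · · · ·
    · · · · · · ·
    · · · · · · ·
    · · · · █ · ·
    · · · · · █ ·
    · · · · · · ·
    · · · · · · ·
    · · · · · · ·
    · · · · · · ·
    · · · · · · ·
T1:
  2·area = 44
  edge (14, 10)→(1, 17): d=(-13,7) inclusive
  edge (1, 17)→(4, 12): d=(3,-5) inclusive
  edge (4, 12)→(14, 10): d=(10,-2) inclusive
    (3,3)@(7, 7): e=[88,0,-44] → ·  [on edge]
    (4,5)@(9, 11): e=[22,22,0] → █  [on edge]
    (5,5)@(11, 11): e=[8,32,4] → █
    (6,5)@(13, 11): e=[-6,42,8] → ·
    (2,6)@(5, 13): e=[24,8,12] → █
    (3,6)@(7, 13): e=[10,18,16] → █
    (4,6)@(9, 13): e=[-4,28,20] → ·
    (5,6)@(11, 13): e=[-18,38,24] → ·
    (1,7)@(3, 15): e=[12,4,28] → █
    (2,7)@(5, 15): e=[-2,14,32] → ·
    (3,7)@(7, 15): e=[-16,24,36] → ·
    (0,8)@(1, 17): e=[0,0,44] → █  [on edge]
  covered (6 px):
    · · · · · · ·
    · · · · · · ·
    · · · · · · ·
    · · · · · · ·
    · · · · · · ·
    · · · · █ █ ·
    · · █ █ · · ·
    · █ · · · · ·
    █ · · · · · ·
    · · · · · · ·

Final: [[4,3],[5,4]]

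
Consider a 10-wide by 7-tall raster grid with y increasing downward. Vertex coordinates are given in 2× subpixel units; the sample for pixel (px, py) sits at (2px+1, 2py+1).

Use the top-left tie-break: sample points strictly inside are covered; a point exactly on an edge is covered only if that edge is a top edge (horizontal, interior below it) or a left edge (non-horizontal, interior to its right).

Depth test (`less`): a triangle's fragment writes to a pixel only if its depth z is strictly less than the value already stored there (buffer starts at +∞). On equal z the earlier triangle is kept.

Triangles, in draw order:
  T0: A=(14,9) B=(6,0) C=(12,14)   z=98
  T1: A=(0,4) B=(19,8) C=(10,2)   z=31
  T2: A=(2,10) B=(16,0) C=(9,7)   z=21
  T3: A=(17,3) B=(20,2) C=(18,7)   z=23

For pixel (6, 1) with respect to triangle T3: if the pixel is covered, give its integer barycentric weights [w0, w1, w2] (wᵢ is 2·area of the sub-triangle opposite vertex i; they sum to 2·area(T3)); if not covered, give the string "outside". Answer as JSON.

T0:
  2·area = 58  (B↔C swapped to make it positive)
  edge (14, 9)→(12, 14): d=(-2,5) right/bottom  bias=-1
  edge (12, 14)→(6, 0): d=(-6,-14) top-left  bias=+0
  edge (6, 0)→(14, 9): d=(8,9) right/bottom  bias=-1
    (4,2)@(9, 5): e=[33,12,13] → █
    (5,2)@(11, 5): e=[23,40,-5] → ·
    (4,3)@(9, 7): e=[29,0,29] → █  [on edge]
    (5,3)@(11, 7): e=[19,28,11] → █
    (6,3)@(13, 7): e=[9,56,-7] → ·
    (4,4)@(9, 9): e=[25,-12,45] → ·
    (5,4)@(11, 9): e=[15,16,27] → █
    (6,4)@(13, 9): e=[5,44,9] → █
    (7,4)@(15, 9): e=[-5,72,-9] → ·
    (5,5)@(11, 11): e=[11,4,43] → █
    (7,5)@(15, 11): e=[-9,60,7] → ·
    (5,6)@(11, 13): e=[7,-8,59] → ·
  covered (7 px):
    · · · · · · · · · ·
    · · · · · · · · · ·
    · · · · █ · · · · ·
    · · · · █ █ · · · ·
    · · · · · █ █ · · ·
    · · · · · █ █ · · ·
    · · · · · · · · · ·
T1:
  2·area = 78  (B↔C swapped to make it positive)
  edge (0, 4)→(10, 2): d=(10,-2) top-left  bias=+0
  edge (10, 2)→(19, 8): d=(9,6) right/bottom  bias=-1
  edge (19, 8)→(0, 4): d=(-19,-4) top-left  bias=+0
    (7,0)@(15, 1): e=[0,-39,117] → ·  [on edge]
    (2,1)@(5, 3): e=[0,39,39] → █  [on edge]
    (3,1)@(7, 3): e=[4,27,47] → █
    (4,1)@(9, 3): e=[8,15,55] → █
    (5,1)@(11, 3): e=[12,3,63] → █
    (6,1)@(13, 3): e=[16,-9,71] → ·
    (2,2)@(5, 5): e=[20,57,1] → █
    (6,2)@(13, 5): e=[36,9,33] → █
    (7,2)@(15, 5): e=[40,-3,41] → ·
    (2,3)@(5, 7): e=[40,75,-37] → ·
    (3,3)@(7, 7): e=[44,63,-29] → ·
    (4,3)@(9, 7): e=[48,51,-21] → ·
  covered (11 px):
    · · · · · · · · · ·
    · · █ █ █ █ · · · ·
    · · █ █ █ █ █ · · ·
    · · · · · · · █ █ ·
    · · · · · · · · · ·
    · · · · · · · · · ·
    · · · · · · · · · ·
T2:
  2·area = 28
  edge (2, 10)→(16, 0): d=(14,-10) top-left  bias=+0
  edge (16, 0)→(9, 7): d=(-7,7) right/bottom  bias=-1
  edge (9, 7)→(2, 10): d=(-7,3) right/bottom  bias=-1
    (7,0)@(15, 1): e=[4,0,24] → ·  [on edge]
    (6,1)@(13, 3): e=[12,0,16] → ·  [on edge]
    (4,2)@(9, 5): e=[0,14,14] → █  [on edge]
    (5,2)@(11, 5): e=[20,0,8] → ·  [on edge]
    (3,3)@(7, 7): e=[8,14,6] → █
    (4,3)@(9, 7): e=[28,0,0] → ·  [on edge]
    (3,4)@(7, 9): e=[36,0,-8] → ·  [on edge]
    (2,5)@(5, 11): e=[44,0,-16] → ·  [on edge]
    (1,6)@(3, 13): e=[52,0,-24] → ·  [on edge]
  covered (2 px):
    · · · · · · · · · ·
    · · · · · · · · · ·
    · · · · █ · · · · ·
    · · · █ · · · · · ·
    · · · · · · · · · ·
    · · · · · · · · · ·
    · · · · · · · · · ·
T3:
  2·area = 13
  edge (17, 3)→(20, 2): d=(3,-1) top-left  bias=+0
  edge (20, 2)→(18, 7): d=(-2,5) right/bottom  bias=-1
  edge (18, 7)→(17, 3): d=(-1,-4) top-left  bias=+0
    (8,1)@(17, 3): e=[0,13,0] → █  [on edge]
    (9,1)@(19, 3): e=[2,3,8] → █
    (5,2)@(11, 5): e=[0,39,-26] → ·  [on edge]
    (8,2)@(17, 5): e=[6,9,-2] → ·
    (9,2)@(19, 5): e=[8,-1,6] → ·
    (2,3)@(5, 7): e=[0,65,-52] → ·  [on edge]
    (9,5)@(19, 11): e=[26,-13,0] → ·  [on edge]
  covered (2 px):
    · · · · · · · · · ·
    · · · · · · · · █ █
    · · · · · · · · · ·
    · · · · · · · · · ·
    · · · · · · · · · ·
    · · · · · · · · · ·
    · · · · · · · · · ·

Final: "outside"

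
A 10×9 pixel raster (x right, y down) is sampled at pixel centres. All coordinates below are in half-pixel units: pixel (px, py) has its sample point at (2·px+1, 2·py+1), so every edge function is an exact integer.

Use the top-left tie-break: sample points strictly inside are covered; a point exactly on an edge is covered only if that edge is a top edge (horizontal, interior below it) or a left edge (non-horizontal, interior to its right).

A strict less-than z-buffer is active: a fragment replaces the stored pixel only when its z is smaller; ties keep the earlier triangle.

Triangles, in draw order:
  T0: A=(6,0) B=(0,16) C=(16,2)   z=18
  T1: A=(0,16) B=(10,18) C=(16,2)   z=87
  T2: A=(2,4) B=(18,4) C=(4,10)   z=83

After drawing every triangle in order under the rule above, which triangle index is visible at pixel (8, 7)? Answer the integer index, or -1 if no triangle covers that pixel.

T0:
  2·area = 172  (B↔C swapped to make it positive)
  edge (6, 0)→(16, 2): d=(10,2) right/bottom  bias=-1
  edge (16, 2)→(0, 16): d=(-16,14) right/bottom  bias=-1
  edge (0, 16)→(6, 0): d=(6,-16) top-left  bias=+0
    (3,0)@(7, 1): e=[8,142,22] → X
    (4,0)@(9, 1): e=[4,114,54] → X
    (5,0)@(11, 1): e=[0,86,86] → .  [on edge]
    (2,1)@(5, 3): e=[32,138,2] → X
    (5,1)@(11, 3): e=[20,54,98] → X
    (6,1)@(13, 3): e=[16,26,130] → X
    (7,1)@(15, 3): e=[12,-2,162] → .
    (2,2)@(5, 5): e=[52,106,14] → X
    (6,2)@(13, 5): e=[36,-6,142] → .
    (2,3)@(5, 7): e=[72,74,26] → X
    (5,3)@(11, 7): e=[60,-10,122] → .
    (1,4)@(3, 9): e=[96,70,6] → X
  covered (21 px):
    . . . X X . . . . .
    . . X X X X X . . .
    . . X X X X . . . .
    . . X X X . . . . .
    . X X X . . . . . .
    . X X . . . . . . .
    . X . . . . . . . .
    X . . . . . . . . .
    . . . . . . . . . .
T1:
  2·area = 172  (B↔C swapped to make it positive)
  edge (0, 16)→(16, 2): d=(16,-14) top-left  bias=+0
  edge (16, 2)→(10, 18): d=(-6,16) right/bottom  bias=-1
  edge (10, 18)→(0, 16): d=(-10,-2) top-left  bias=+0
    (7,1)@(15, 3): e=[2,10,160] → X
    (8,1)@(17, 3): e=[30,-22,164] → .
    (6,2)@(13, 5): e=[6,30,136] → X
    (7,2)@(15, 5): e=[34,-2,140] → .
    (5,3)@(11, 7): e=[10,50,112] → X
    (7,3)@(15, 7): e=[66,-14,120] → .
    (4,4)@(9, 9): e=[14,70,88] → X
    (7,4)@(15, 9): e=[98,-26,100] → .
    (3,5)@(7, 11): e=[18,90,64] → X
    (6,5)@(13, 11): e=[102,-6,76] → .
    (2,6)@(5, 13): e=[22,110,40] → X
    (6,6)@(13, 13): e=[134,-18,56] → .
    (2,8)@(5, 17): e=[86,86,0] → X  [on edge]
  covered (22 px):
    . . . . . . . . . .
    . . . . . . . X . .
    . . . . . . X . . .
    . . . . . X X . . .
    . . . . X X X . . .
    . . . X X X . . . .
    . . X X X X . . . .
    . X X X X X . . . .
    . . X X X . . . . .
T2:
  2·area = 96
  edge (2, 4)→(18, 4): d=(16,0) top-left  bias=+0
  edge (18, 4)→(4, 10): d=(-14,6) right/bottom  bias=-1
  edge (4, 10)→(2, 4): d=(-2,-6) top-left  bias=+0
    (0,0)@(1, 1): e=[-48,144,0] → .  [on edge]
    (1,2)@(3, 5): e=[16,76,4] → X
    (2,2)@(5, 5): e=[16,64,16] → X
    (3,2)@(7, 5): e=[16,52,28] → X
    (4,2)@(9, 5): e=[16,40,40] → X
    (5,2)@(11, 5): e=[16,28,52] → X
    (6,2)@(13, 5): e=[16,16,64] → X
    (7,2)@(15, 5): e=[16,4,76] → X
    (8,2)@(17, 5): e=[16,-8,88] → .
    (1,3)@(3, 7): e=[48,48,0] → X  [on edge]
    (5,3)@(11, 7): e=[48,0,48] → .  [on edge]
    (6,3)@(13, 7): e=[48,-12,60] → .
    (2,6)@(5, 13): e=[144,-48,0] → .  [on edge]
  covered (12 px):
    . . . . . . . . . .
    . . . . . . . . . .
    . X X X X X X X . .
    . X X X X . . . . .
    . . X . . . . . . .
    . . . . . . . . . .
    . . . . . . . . . .
    . . . . . . . . . .
    . . . . . . . . . .

Z-buffer (winner per pixel, '.' = empty):
  . . . 0 0 . . . . .
  . . 0 0 0 0 0 1 . .
  . 2 0 0 0 0 2 2 . .
  . 2 0 0 0 1 1 . . .
  . 0 0 0 1 1 1 . . .
  . 0 0 1 1 1 . . . .
  . 0 1 1 1 1 . . . .
  0 1 1 1 1 1 . . . .
  . . 1 1 1 . . . . .

Final: -1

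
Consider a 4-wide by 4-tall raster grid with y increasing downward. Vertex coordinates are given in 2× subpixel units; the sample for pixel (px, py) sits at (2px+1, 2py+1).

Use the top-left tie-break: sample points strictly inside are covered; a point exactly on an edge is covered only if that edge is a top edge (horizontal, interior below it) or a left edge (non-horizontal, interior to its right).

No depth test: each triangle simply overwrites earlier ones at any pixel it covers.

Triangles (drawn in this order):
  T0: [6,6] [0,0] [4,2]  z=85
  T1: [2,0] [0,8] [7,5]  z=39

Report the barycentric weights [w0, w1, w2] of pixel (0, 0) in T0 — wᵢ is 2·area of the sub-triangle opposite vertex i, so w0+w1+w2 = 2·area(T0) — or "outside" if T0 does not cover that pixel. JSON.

T0:
  2·area = 12
  edge (6, 6)→(0, 0): d=(-6,-6) top-left  bias=+0
  edge (0, 0)→(4, 2): d=(4,2) right/bottom  bias=-1
  edge (4, 2)→(6, 6): d=(2,4) right/bottom  bias=-1
    (0,0)@(1, 1): e=[0,2,10] → X  [on edge]
    (1,0)@(3, 1): e=[12,-2,2] → .
    (0,1)@(1, 3): e=[-12,10,14] → .
    (1,1)@(3, 3): e=[0,6,6] → X  [on edge]
    (2,1)@(5, 3): e=[12,2,-2] → .
    (1,2)@(3, 5): e=[-12,14,10] → .
    (2,2)@(5, 5): e=[0,10,2] → X  [on edge]
    (3,2)@(7, 5): e=[12,6,-6] → .
    (2,3)@(5, 7): e=[-12,18,6] → .
    (3,3)@(7, 7): e=[0,14,-2] → .  [on edge]
  covered (3 px):
    X . . .
    . X . .
    . . X .
    . . . .
T1:
  2·area = 50  (B↔C swapped to make it positive)
  edge (2, 0)→(7, 5): d=(5,5) right/bottom  bias=-1
  edge (7, 5)→(0, 8): d=(-7,3) right/bottom  bias=-1
  edge (0, 8)→(2, 0): d=(2,-8) top-left  bias=+0
    (1,0)@(3, 1): e=[0,40,10] → .  [on edge]
    (1,1)@(3, 3): e=[10,26,14] → X
    (2,1)@(5, 3): e=[0,20,30] → .  [on edge]
    (0,2)@(1, 5): e=[30,18,2] → X
    (2,2)@(5, 5): e=[10,6,34] → X
    (3,2)@(7, 5): e=[0,0,50] → .  [on edge]
    (0,3)@(1, 7): e=[40,4,6] → X
    (1,3)@(3, 7): e=[30,-2,22] → .
    (2,3)@(5, 7): e=[20,-8,38] → .
  covered (5 px):
    . . . .
    . X . .
    X X X .
    X . . .

Result: [2,10,0]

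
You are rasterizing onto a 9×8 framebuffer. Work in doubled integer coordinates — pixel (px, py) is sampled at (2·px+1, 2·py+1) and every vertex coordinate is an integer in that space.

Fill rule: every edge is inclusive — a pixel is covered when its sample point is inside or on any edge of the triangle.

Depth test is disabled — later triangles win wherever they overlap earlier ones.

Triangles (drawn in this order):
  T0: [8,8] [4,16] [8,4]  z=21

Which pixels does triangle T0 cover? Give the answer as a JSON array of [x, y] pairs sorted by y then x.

T0:
  2·area = 16
  edge (8, 8)→(4, 16): d=(-4,8) inclusive
  edge (4, 16)→(8, 4): d=(4,-12) inclusive
  edge (8, 4)→(8, 8): d=(0,4) inclusive
    (4,0)@(9, 1): e=[20,0,-4] → ·  [on edge]
    (3,3)@(7, 7): e=[12,0,4] → #  [on edge]
    (4,3)@(9, 7): e=[-4,24,-4] → ·
    (3,4)@(7, 9): e=[4,8,4] → #
    (4,4)@(9, 9): e=[-12,32,-4] → ·
    (3,5)@(7, 11): e=[-4,16,4] → ·
    (2,6)@(5, 13): e=[4,0,12] → #  [on edge]
    (3,6)@(7, 13): e=[-12,24,4] → ·
    (2,7)@(5, 15): e=[-4,8,12] → ·
  covered (3 px):
    · · · · · · · · ·
    · · · · · · · · ·
    · · · · · · · · ·
    · · · # · · · · ·
    · · · # · · · · ·
    · · · · · · · · ·
    · · # · · · · · ·
    · · · · · · · · ·

Answer: [[3,3],[3,4],[2,6]]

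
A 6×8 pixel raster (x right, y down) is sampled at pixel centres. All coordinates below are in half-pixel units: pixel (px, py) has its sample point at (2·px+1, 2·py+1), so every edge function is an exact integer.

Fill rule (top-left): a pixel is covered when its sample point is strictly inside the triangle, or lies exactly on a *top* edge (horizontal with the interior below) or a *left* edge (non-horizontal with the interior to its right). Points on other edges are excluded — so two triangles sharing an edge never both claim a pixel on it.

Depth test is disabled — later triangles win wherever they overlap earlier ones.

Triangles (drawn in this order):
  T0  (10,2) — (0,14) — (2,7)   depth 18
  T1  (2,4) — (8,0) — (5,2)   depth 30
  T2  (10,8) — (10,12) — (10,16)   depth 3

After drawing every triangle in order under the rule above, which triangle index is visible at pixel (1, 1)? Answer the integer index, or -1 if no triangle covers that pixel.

T0:
  2·area = 46
  edge (10, 2)→(0, 14): d=(-10,12) right/bottom  bias=-1
  edge (0, 14)→(2, 7): d=(2,-7) top-left  bias=+0
  edge (2, 7)→(10, 2): d=(8,-5) top-left  bias=+0
    (4,1)@(9, 3): e=[2,41,3] → X
    (5,1)@(11, 3): e=[-22,55,13] → .
    (3,2)@(7, 5): e=[6,31,9] → X
    (4,2)@(9, 5): e=[-18,45,19] → .
    (1,3)@(3, 7): e=[34,7,5] → X
    (2,3)@(5, 7): e=[10,21,15] → X
    (3,3)@(7, 7): e=[-14,35,25] → .
    (1,4)@(3, 9): e=[14,11,21] → X
    (2,4)@(5, 9): e=[-10,25,31] → .
    (0,5)@(1, 11): e=[18,1,27] → X
    (1,5)@(3, 11): e=[-6,15,37] → .
    (0,6)@(1, 13): e=[-2,5,43] → .
  covered (6 px):
    . . . . . .
    . . . . X .
    . . . X . .
    . X X . . .
    . X . . . .
    X . . . . .
    . . . . . .
    . . . . . .
T1:
  degenerate (2·area = 0) — covers nothing
T2:
  degenerate (2·area = 0) — covers nothing

Z-buffer (winner per pixel, '.' = empty):
  . . . . . .
  . . . . 0 .
  . . . 0 . .
  . 0 0 . . .
  . 0 . . . .
  0 . . . . .
  . . . . . .
  . . . . . .

Answer: -1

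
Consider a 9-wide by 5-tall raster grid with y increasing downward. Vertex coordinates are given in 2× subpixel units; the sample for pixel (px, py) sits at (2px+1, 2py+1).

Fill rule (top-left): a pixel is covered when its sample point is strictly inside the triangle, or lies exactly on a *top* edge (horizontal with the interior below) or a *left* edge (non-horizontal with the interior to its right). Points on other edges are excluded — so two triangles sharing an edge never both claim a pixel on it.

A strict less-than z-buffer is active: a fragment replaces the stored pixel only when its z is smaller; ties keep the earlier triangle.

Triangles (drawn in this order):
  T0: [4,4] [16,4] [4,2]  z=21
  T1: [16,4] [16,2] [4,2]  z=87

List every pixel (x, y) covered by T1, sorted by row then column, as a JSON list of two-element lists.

T0:
  2·area = 24  (B↔C swapped to make it positive)
  edge (4, 4)→(4, 2): d=(0,-2) top-left  bias=+0
  edge (4, 2)→(16, 4): d=(12,2) right/bottom  bias=-1
  edge (16, 4)→(4, 4): d=(-12,0) right/bottom  bias=-1
    (2,1)@(5, 3): e=[2,10,12] → █
    (3,1)@(7, 3): e=[6,6,12] → █
    (4,1)@(9, 3): e=[10,2,12] → █
    (5,1)@(11, 3): e=[14,-2,12] → ·
    (2,2)@(5, 5): e=[2,34,-12] → ·
    (3,2)@(7, 5): e=[6,30,-12] → ·
    (4,2)@(9, 5): e=[10,26,-12] → ·
  covered (3 px):
    · · · · · · · · ·
    · · █ █ █ · · · ·
    · · · · · · · · ·
    · · · · · · · · ·
    · · · · · · · · ·
T1:
  2·area = 24  (B↔C swapped to make it positive)
  edge (16, 4)→(4, 2): d=(-12,-2) top-left  bias=+0
  edge (4, 2)→(16, 2): d=(12,0) top-left  bias=+0
  edge (16, 2)→(16, 4): d=(0,2) right/bottom  bias=-1
    (5,1)@(11, 3): e=[2,12,10] → █
    (6,1)@(13, 3): e=[6,12,6] → █
    (7,1)@(15, 3): e=[10,12,2] → █
    (8,1)@(17, 3): e=[14,12,-2] → ·
    (5,2)@(11, 5): e=[-22,36,10] → ·
    (6,2)@(13, 5): e=[-18,36,6] → ·
    (7,2)@(15, 5): e=[-14,36,2] → ·
  covered (3 px):
    · · · · · · · · ·
    · · · · · █ █ █ ·
    · · · · · · · · ·
    · · · · · · · · ·
    · · · · · · · · ·

Result: [[5,1],[6,1],[7,1]]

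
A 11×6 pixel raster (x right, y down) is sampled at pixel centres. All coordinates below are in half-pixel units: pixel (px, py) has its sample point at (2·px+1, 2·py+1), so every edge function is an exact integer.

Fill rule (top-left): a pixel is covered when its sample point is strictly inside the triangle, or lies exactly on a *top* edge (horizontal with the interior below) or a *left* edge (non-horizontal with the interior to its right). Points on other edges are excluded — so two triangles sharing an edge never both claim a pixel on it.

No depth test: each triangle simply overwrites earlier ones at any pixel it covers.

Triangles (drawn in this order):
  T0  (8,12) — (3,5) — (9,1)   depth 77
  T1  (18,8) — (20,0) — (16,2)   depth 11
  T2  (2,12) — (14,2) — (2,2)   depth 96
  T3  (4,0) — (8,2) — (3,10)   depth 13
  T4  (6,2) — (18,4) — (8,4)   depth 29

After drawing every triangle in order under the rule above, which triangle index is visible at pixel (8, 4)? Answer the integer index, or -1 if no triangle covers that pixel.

T0:
  2·area = 62
  edge (8, 12)→(3, 5): d=(-5,-7) top-left  bias=+0
  edge (3, 5)→(9, 1): d=(6,-4) top-left  bias=+0
  edge (9, 1)→(8, 12): d=(-1,11) right/bottom  bias=-1
    (4,0)@(9, 1): e=[62,0,0] → ·  [on edge]
    (3,1)@(7, 3): e=[38,4,20] → █
    (4,1)@(9, 3): e=[52,12,-2] → ·
    (1,2)@(3, 5): e=[0,0,62] → █  [on edge]
    (2,2)@(5, 5): e=[14,8,40] → █
    (4,2)@(9, 5): e=[42,24,-4] → ·
    (1,3)@(3, 7): e=[-10,12,60] → ·
    (2,3)@(5, 7): e=[4,20,38] → █
    (4,3)@(9, 7): e=[32,36,-6] → ·
    (2,4)@(5, 9): e=[-6,32,36] → ·
    (3,4)@(7, 9): e=[8,40,14] → █
    (4,4)@(9, 9): e=[22,48,-8] → ·
  covered (7 px):
    · · · · · · · · · · ·
    · · · █ · · · · · · ·
    · █ █ █ · · · · · · ·
    · · █ █ · · · · · · ·
    · · · █ · · · · · · ·
    · · · · · · · · · · ·
T1:
  2·area = 28  (B↔C swapped to make it positive)
  edge (18, 8)→(16, 2): d=(-2,-6) top-left  bias=+0
  edge (16, 2)→(20, 0): d=(4,-2) top-left  bias=+0
  edge (20, 0)→(18, 8): d=(-2,8) right/bottom  bias=-1
    (9,0)@(19, 1): e=[20,2,6] → █
    (10,0)@(21, 1): e=[32,6,-10] → ·
    (8,1)@(17, 3): e=[4,6,18] → █
    (10,1)@(21, 3): e=[28,14,-14] → ·
    (8,2)@(17, 5): e=[0,14,14] → █  [on edge]
    (9,2)@(19, 5): e=[12,18,-2] → ·
    (8,3)@(17, 7): e=[-4,22,10] → ·
    (9,5)@(19, 11): e=[0,42,-14] → ·  [on edge]
  covered (4 px):
    · · · · · · · · · █ ·
    · · · · · · · · █ █ ·
    · · · · · · · · █ · ·
    · · · · · · · · · · ·
    · · · · · · · · · · ·
    · · · · · · · · · · ·
T2:
  2·area = 120  (B↔C swapped to make it positive)
  edge (2, 12)→(2, 2): d=(0,-10) top-left  bias=+0
  edge (2, 2)→(14, 2): d=(12,0) top-left  bias=+0
  edge (14, 2)→(2, 12): d=(-12,10) right/bottom  bias=-1
    (1,1)@(3, 3): e=[10,12,98] → █
    (2,1)@(5, 3): e=[30,12,78] → █
    (3,1)@(7, 3): e=[50,12,58] → █
    (4,1)@(9, 3): e=[70,12,38] → █
    (5,1)@(11, 3): e=[90,12,18] → █
    (6,1)@(13, 3): e=[110,12,-2] → ·
    (1,2)@(3, 5): e=[10,36,74] → █
    (5,2)@(11, 5): e=[90,36,-6] → ·
    (1,3)@(3, 7): e=[10,60,50] → █
    (4,3)@(9, 7): e=[70,60,-10] → ·
    (1,4)@(3, 9): e=[10,84,26] → █
    (3,4)@(7, 9): e=[50,84,-14] → ·
  covered (15 px):
    · · · · · · · · · · ·
    · █ █ █ █ █ · · · · ·
    · █ █ █ █ · · · · · ·
    · █ █ █ · · · · · · ·
    · █ █ · · · · · · · ·
    · █ · · · · · · · · ·
T3:
  2·area = 42
  edge (4, 0)→(8, 2): d=(4,2) right/bottom  bias=-1
  edge (8, 2)→(3, 10): d=(-5,8) right/bottom  bias=-1
  edge (3, 10)→(4, 0): d=(1,-10) top-left  bias=+0
    (2,0)@(5, 1): e=[2,29,11] → █
    (3,0)@(7, 1): e=[-2,13,31] → ·
    (2,1)@(5, 3): e=[10,19,13] → █
    (3,1)@(7, 3): e=[6,3,33] → █
    (4,1)@(9, 3): e=[2,-13,53] → ·
    (2,2)@(5, 5): e=[18,9,15] → █
    (3,2)@(7, 5): e=[14,-7,35] → ·
    (2,3)@(5, 7): e=[26,-1,17] → ·
  covered (4 px):
    · · █ · · · · · · · ·
    · · █ █ · · · · · · ·
    · · █ · · · · · · · ·
    · · · · · · · · · · ·
    · · · · · · · · · · ·
    · · · · · · · · · · ·
T4:
  2·area = 20
  edge (6, 2)→(18, 4): d=(12,2) right/bottom  bias=-1
  edge (18, 4)→(8, 4): d=(-10,0) right/bottom  bias=-1
  edge (8, 4)→(6, 2): d=(-2,-2) top-left  bias=+0
    (2,0)@(5, 1): e=[-10,30,0] → ·  [on edge]
    (3,1)@(7, 3): e=[10,10,0] → █  [on edge]
    (4,1)@(9, 3): e=[6,10,4] → █
    (5,1)@(11, 3): e=[2,10,8] → █
    (6,1)@(13, 3): e=[-2,10,12] → ·
    (3,2)@(7, 5): e=[34,-10,-4] → ·
    (4,2)@(9, 5): e=[30,-10,0] → ·  [on edge]
    (5,2)@(11, 5): e=[26,-10,4] → ·
    (5,3)@(11, 7): e=[50,-30,0] → ·  [on edge]
    (6,4)@(13, 9): e=[70,-50,0] → ·  [on edge]
    (7,5)@(15, 11): e=[90,-70,0] → ·  [on edge]
  covered (3 px):
    · · · · · · · · · · ·
    · · · █ █ █ · · · · ·
    · · · · · · · · · · ·
    · · · · · · · · · · ·
    · · · · · · · · · · ·
    · · · · · · · · · · ·

Z-buffer (winner per pixel, '.' = empty):
  . . 3 . . . . . . 1 .
  . 2 3 4 4 4 . . 1 1 .
  . 2 3 2 2 . . . 1 . .
  . 2 2 2 . . . . . . .
  . 2 2 0 . . . . . . .
  . 2 . . . . . . . . .

Result: -1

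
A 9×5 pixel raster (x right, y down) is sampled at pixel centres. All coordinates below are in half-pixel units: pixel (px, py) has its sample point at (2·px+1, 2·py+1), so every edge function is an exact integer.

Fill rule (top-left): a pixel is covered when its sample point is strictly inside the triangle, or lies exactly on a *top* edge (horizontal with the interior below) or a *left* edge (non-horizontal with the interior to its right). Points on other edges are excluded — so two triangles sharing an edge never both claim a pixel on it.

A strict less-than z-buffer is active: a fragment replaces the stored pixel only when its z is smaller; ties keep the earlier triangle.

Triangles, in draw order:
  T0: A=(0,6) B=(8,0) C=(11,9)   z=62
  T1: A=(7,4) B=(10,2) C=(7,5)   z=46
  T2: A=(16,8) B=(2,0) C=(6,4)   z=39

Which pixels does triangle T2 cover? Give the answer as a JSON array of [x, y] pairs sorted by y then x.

T0:
  2·area = 90
  edge (0, 6)→(8, 0): d=(8,-6) top-left  bias=+0
  edge (8, 0)→(11, 9): d=(3,9) right/bottom  bias=-1
  edge (11, 9)→(0, 6): d=(-11,-3) top-left  bias=+0
    (3,0)@(7, 1): e=[2,12,76] → X
    (4,0)@(9, 1): e=[14,-6,82] → .
    (2,1)@(5, 3): e=[6,36,48] → X
    (4,1)@(9, 3): e=[30,0,60] → .  [on edge]
    (1,2)@(3, 5): e=[10,60,20] → X
    (4,2)@(9, 5): e=[46,6,38] → X
    (5,2)@(11, 5): e=[58,-12,44] → .
    (1,3)@(3, 7): e=[26,66,-2] → .
    (2,3)@(5, 7): e=[38,48,4] → X
    (5,3)@(11, 7): e=[74,-6,22] → .
    (2,4)@(5, 9): e=[54,54,-18] → .
    (3,4)@(7, 9): e=[66,36,-12] → .
    (5,4)@(11, 9): e=[90,0,0] → .  [on edge]
  covered (10 px):
    . . . X . . . . .
    . . X X . . . . .
    . X X X X . . . .
    . . X X X . . . .
    . . . . . . . . .
T1:
  2·area = 3
  edge (7, 4)→(10, 2): d=(3,-2) top-left  bias=+0
  edge (10, 2)→(7, 5): d=(-3,3) right/bottom  bias=-1
  edge (7, 5)→(7, 4): d=(0,-1) top-left  bias=+0
    (3,0)@(7, 1): e=[-9,12,0] → .  [on edge]
    (5,0)@(11, 1): e=[-1,0,4] → .  [on edge]
    (3,1)@(7, 3): e=[-3,6,0] → .  [on edge]
    (4,1)@(9, 3): e=[1,0,2] → .  [on edge]
    (3,2)@(7, 5): e=[3,0,0] → .  [on edge]
    (2,3)@(5, 7): e=[5,0,-2] → .  [on edge]
    (3,3)@(7, 7): e=[9,-6,0] → .  [on edge]
    (1,4)@(3, 9): e=[7,0,-4] → .  [on edge]
    (3,4)@(7, 9): e=[15,-12,0] → .  [on edge]
  covered (0 px):
    . . . . . . . . .
    . . . . . . . . .
    . . . . . . . . .
    . . . . . . . . .
    . . . . . . . . .
T2:
  2·area = 24  (B↔C swapped to make it positive)
  edge (16, 8)→(6, 4): d=(-10,-4) top-left  bias=+0
  edge (6, 4)→(2, 0): d=(-4,-4) top-left  bias=+0
  edge (2, 0)→(16, 8): d=(14,8) right/bottom  bias=-1
    (1,0)@(3, 1): e=[18,0,6] → X  [on edge]
    (2,0)@(5, 1): e=[26,8,-10] → .
    (1,1)@(3, 3): e=[-2,-8,34] → .
    (2,1)@(5, 3): e=[6,0,18] → X  [on edge]
    (3,1)@(7, 3): e=[14,8,2] → X
    (4,1)@(9, 3): e=[22,16,-14] → .
    (2,2)@(5, 5): e=[-14,-8,46] → .
    (3,2)@(7, 5): e=[-6,0,30] → .  [on edge]
    (4,2)@(9, 5): e=[2,8,14] → X
    (5,2)@(11, 5): e=[10,16,-2] → .
    (4,3)@(9, 7): e=[-18,0,42] → .  [on edge]
    (5,4)@(11, 9): e=[-30,0,54] → .  [on edge]
  covered (4 px):
    . X . . . . . . .
    . . X X . . . . .
    . . . . X . . . .
    . . . . . . . . .
    . . . . . . . . .

Answer: [[1,0],[2,1],[3,1],[4,2]]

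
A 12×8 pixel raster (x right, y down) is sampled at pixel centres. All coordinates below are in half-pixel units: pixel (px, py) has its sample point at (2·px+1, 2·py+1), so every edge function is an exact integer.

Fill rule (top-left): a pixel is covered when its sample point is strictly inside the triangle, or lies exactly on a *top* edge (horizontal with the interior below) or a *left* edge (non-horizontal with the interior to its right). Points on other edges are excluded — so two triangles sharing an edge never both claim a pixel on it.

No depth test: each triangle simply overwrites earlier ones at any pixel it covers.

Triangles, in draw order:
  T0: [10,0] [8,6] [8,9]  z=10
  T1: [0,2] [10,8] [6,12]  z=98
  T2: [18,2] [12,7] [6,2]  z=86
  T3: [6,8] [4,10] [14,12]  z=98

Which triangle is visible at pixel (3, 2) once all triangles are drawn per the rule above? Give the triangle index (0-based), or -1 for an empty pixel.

T0:
  2·area = 6  (B↔C swapped to make it positive)
  edge (10, 0)→(8, 9): d=(-2,9) right/bottom  bias=-1
  edge (8, 9)→(8, 6): d=(0,-3) top-left  bias=+0
  edge (8, 6)→(10, 0): d=(2,-6) top-left  bias=+0
    (4,1)@(9, 3): e=[3,3,0] → X  [on edge]
    (5,1)@(11, 3): e=[-15,9,12] → .
    (4,2)@(9, 5): e=[-1,3,4] → .
    (3,4)@(7, 9): e=[9,-3,0] → .  [on edge]
    (2,7)@(5, 15): e=[15,-9,0] → .  [on edge]
  covered (1 px):
    . . . . . . . . . . . .
    . . . . X . . . . . . .
    . . . . . . . . . . . .
    . . . . . . . . . . . .
    . . . . . . . . . . . .
    . . . . . . . . . . . .
    . . . . . . . . . . . .
    . . . . . . . . . . . .
T1:
  2·area = 64
  edge (0, 2)→(10, 8): d=(10,6) right/bottom  bias=-1
  edge (10, 8)→(6, 12): d=(-4,4) right/bottom  bias=-1
  edge (6, 12)→(0, 2): d=(-6,-10) top-left  bias=+0
    (8,0)@(17, 1): e=[-112,0,176] → .  [on edge]
    (0,1)@(1, 3): e=[4,56,4] → X
    (1,1)@(3, 3): e=[-8,48,24] → .
    (7,1)@(15, 3): e=[-80,0,144] → .  [on edge]
    (0,2)@(1, 5): e=[24,48,-8] → .
    (1,2)@(3, 5): e=[12,40,12] → X
    (2,2)@(5, 5): e=[0,32,32] → .  [on edge]
    (6,2)@(13, 5): e=[-48,0,112] → .  [on edge]
    (1,3)@(3, 7): e=[32,32,0] → X  [on edge]
    (2,3)@(5, 7): e=[20,24,20] → X
    (3,3)@(7, 7): e=[8,16,40] → X
    (4,3)@(9, 7): e=[-4,8,60] → .
    (5,3)@(11, 7): e=[-16,0,80] → .  [on edge]
    (4,4)@(9, 9): e=[16,0,48] → .  [on edge]
    (3,5)@(7, 11): e=[48,0,16] → .  [on edge]
    (7,5)@(15, 11): e=[0,-32,96] → .  [on edge]
    (2,6)@(5, 13): e=[80,0,-16] → .  [on edge]
    (1,7)@(3, 15): e=[112,0,-48] → .  [on edge]
  covered (7 px):
    . . . . . . . . . . . .
    X . . . . . . . . . . .
    . X . . . . . . . . . .
    . X X X . . . . . . . .
    . . X X . . . . . . . .
    . . . . . . . . . . . .
    . . . . . . . . . . . .
    . . . . . . . . . . . .
T2:
  2·area = 60
  edge (18, 2)→(12, 7): d=(-6,5) right/bottom  bias=-1
  edge (12, 7)→(6, 2): d=(-6,-5) top-left  bias=+0
  edge (6, 2)→(18, 2): d=(12,0) top-left  bias=+0
    (4,1)@(9, 3): e=[39,9,12] → X
    (5,1)@(11, 3): e=[29,19,12] → X
    (6,1)@(13, 3): e=[19,29,12] → X
    (7,1)@(15, 3): e=[9,39,12] → X
    (8,1)@(17, 3): e=[-1,49,12] → .
    (4,2)@(9, 5): e=[27,-3,36] → .
    (5,2)@(11, 5): e=[17,7,36] → X
    (7,2)@(15, 5): e=[-3,27,36] → .
    (5,3)@(11, 7): e=[5,-5,60] → .
    (6,3)@(13, 7): e=[-5,5,60] → .
  covered (6 px):
    . . . . . . . . . . . .
    . . . . X X X X . . . .
    . . . . . X X . . . . .
    . . . . . . . . . . . .
    . . . . . . . . . . . .
    . . . . . . . . . . . .
    . . . . . . . . . . . .
    . . . . . . . . . . . .
T3:
  2·area = 24  (B↔C swapped to make it positive)
  edge (6, 8)→(14, 12): d=(8,4) right/bottom  bias=-1
  edge (14, 12)→(4, 10): d=(-10,-2) top-left  bias=+0
  edge (4, 10)→(6, 8): d=(2,-2) top-left  bias=+0
    (6,0)@(13, 1): e=[-84,108,0] → .  [on edge]
    (5,1)@(11, 3): e=[-60,84,0] → .  [on edge]
    (4,2)@(9, 5): e=[-36,60,0] → .  [on edge]
    (3,3)@(7, 7): e=[-12,36,0] → .  [on edge]
    (2,4)@(5, 9): e=[12,12,0] → X  [on edge]
    (3,4)@(7, 9): e=[4,16,4] → X
    (4,4)@(9, 9): e=[-4,20,8] → .
    (1,5)@(3, 11): e=[36,-12,0] → .  [on edge]
    (2,5)@(5, 11): e=[28,-8,4] → .
    (3,5)@(7, 11): e=[20,-4,8] → .
    (4,5)@(9, 11): e=[12,0,12] → X  [on edge]
    (5,5)@(11, 11): e=[4,4,16] → X
    (0,6)@(1, 13): e=[60,-36,0] → .  [on edge]
    (9,6)@(19, 13): e=[-12,0,36] → .  [on edge]
  covered (4 px):
    . . . . . . . . . . . .
    . . . . . . . . . . . .
    . . . . . . . . . . . .
    . . . . . . . . . . . .
    . . X X . . . . . . . .
    . . . . X X . . . . . .
    . . . . . . . . . . . .
    . . . . . . . . . . . .

Z-buffer (winner per pixel, '.' = empty):
  . . . . . . . . . . . .
  1 . . . 2 2 2 2 . . . .
  . 1 . . . 2 2 . . . . .
  . 1 1 1 . . . . . . . .
  . . 3 3 . . . . . . . .
  . . . . 3 3 . . . . . .
  . . . . . . . . . . . .
  . . . . . . . . . . . .

Result: -1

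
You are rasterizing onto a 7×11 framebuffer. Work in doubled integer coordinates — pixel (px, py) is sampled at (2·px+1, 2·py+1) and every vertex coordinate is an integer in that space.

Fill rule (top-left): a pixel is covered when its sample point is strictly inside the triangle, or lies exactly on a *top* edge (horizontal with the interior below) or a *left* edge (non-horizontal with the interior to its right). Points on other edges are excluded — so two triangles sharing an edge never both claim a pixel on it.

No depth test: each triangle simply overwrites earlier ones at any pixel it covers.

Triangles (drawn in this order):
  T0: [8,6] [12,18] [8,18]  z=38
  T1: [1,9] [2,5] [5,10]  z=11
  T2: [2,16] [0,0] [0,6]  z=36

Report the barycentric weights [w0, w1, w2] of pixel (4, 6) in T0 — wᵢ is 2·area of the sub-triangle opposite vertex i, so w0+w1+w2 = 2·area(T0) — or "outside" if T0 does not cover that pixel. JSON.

T0:
  2·area = 48
  edge (8, 6)→(12, 18): d=(4,12) right/bottom  bias=-1
  edge (12, 18)→(8, 18): d=(-4,0) right/bottom  bias=-1
  edge (8, 18)→(8, 6): d=(0,-12) top-left  bias=+0
    (3,1)@(7, 3): e=[0,60,-12] → .  [on edge]
    (4,4)@(9, 9): e=[0,36,12] → .  [on edge]
    (4,5)@(9, 11): e=[8,28,12] → X
    (5,5)@(11, 11): e=[-16,28,36] → .
    (4,6)@(9, 13): e=[16,20,12] → X
    (5,6)@(11, 13): e=[-8,20,36] → .
    (4,7)@(9, 15): e=[24,12,12] → X
    (5,7)@(11, 15): e=[0,12,36] → .  [on edge]
    (4,8)@(9, 17): e=[32,4,12] → X
    (5,8)@(11, 17): e=[8,4,36] → X
    (6,8)@(13, 17): e=[-16,4,60] → .
    (4,9)@(9, 19): e=[40,-4,12] → .
    (6,10)@(13, 21): e=[0,-12,60] → .  [on edge]
  covered (5 px):
    . . . . . . .
    . . . . . . .
    . . . . . . .
    . . . . . . .
    . . . . . . .
    . . . . X . .
    . . . . X . .
    . . . . X . .
    . . . . X X .
    . . . . . . .
    . . . . . . .
T1:
  2·area = 17
  edge (1, 9)→(2, 5): d=(1,-4) top-left  bias=+0
  edge (2, 5)→(5, 10): d=(3,5) right/bottom  bias=-1
  edge (5, 10)→(1, 9): d=(-4,-1) top-left  bias=+0
    (1,0)@(3, 1): e=[0,-17,34] → .  [on edge]
    (1,3)@(3, 7): e=[6,1,10] → X
    (2,3)@(5, 7): e=[14,-9,12] → .
    (0,4)@(1, 9): e=[0,17,0] → X  [on edge]
    (2,4)@(5, 9): e=[16,-3,4] → .
    (0,5)@(1, 11): e=[2,23,-8] → .
    (1,5)@(3, 11): e=[10,13,-6] → .
    (4,5)@(9, 11): e=[34,-17,0] → .  [on edge]
  covered (3 px):
    . . . . . . .
    . . . . . . .
    . . . . . . .
    . X . . . . .
    X X . . . . .
    . . . . . . .
    . . . . . . .
    . . . . . . .
    . . . . . . .
    . . . . . . .
    . . . . . . .
T2:
  2·area = 12  (B↔C swapped to make it positive)
  edge (2, 16)→(0, 6): d=(-2,-10) top-left  bias=+0
  edge (0, 6)→(0, 0): d=(0,-6) top-left  bias=+0
  edge (0, 0)→(2, 16): d=(2,16) right/bottom  bias=-1
    (0,4)@(1, 9): e=[4,6,2] → X
    (1,4)@(3, 9): e=[24,18,-30] → .
    (0,5)@(1, 11): e=[0,6,6] → X  [on edge]
    (1,5)@(3, 11): e=[20,18,-26] → .
    (0,6)@(1, 13): e=[-4,6,10] → .
    (1,10)@(3, 21): e=[0,18,-6] → .  [on edge]
  covered (2 px):
    . . . . . . .
    . . . . . . .
    . . . . . . .
    . . . . . . .
    X . . . . . .
    X . . . . . .
    . . . . . . .
    . . . . . . .
    . . . . . . .
    . . . . . . .
    . . . . . . .

Final: [20,12,16]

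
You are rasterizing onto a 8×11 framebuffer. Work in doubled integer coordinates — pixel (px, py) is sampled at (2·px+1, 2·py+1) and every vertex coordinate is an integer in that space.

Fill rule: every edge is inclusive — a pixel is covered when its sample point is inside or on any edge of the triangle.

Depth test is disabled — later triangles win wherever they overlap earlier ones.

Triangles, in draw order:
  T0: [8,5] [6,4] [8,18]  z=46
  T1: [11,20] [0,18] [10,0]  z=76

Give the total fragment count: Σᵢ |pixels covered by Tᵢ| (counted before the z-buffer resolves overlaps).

T0:
  2·area = 26  (B↔C swapped to make it positive)
  edge (8, 5)→(8, 18): d=(0,13) inclusive
  edge (8, 18)→(6, 4): d=(-2,-14) inclusive
  edge (6, 4)→(8, 5): d=(2,1) inclusive
    (3,2)@(7, 5): e=[13,12,1] → #
    (4,2)@(9, 5): e=[-13,40,-1] → ·
    (3,3)@(7, 7): e=[13,8,5] → #
    (4,3)@(9, 7): e=[-13,36,3] → ·
    (3,4)@(7, 9): e=[13,4,9] → #
    (4,4)@(9, 9): e=[-13,32,7] → ·
    (3,5)@(7, 11): e=[13,0,13] → #  [on edge]
    (4,5)@(9, 11): e=[-13,28,11] → ·
    (3,6)@(7, 13): e=[13,-4,17] → ·
  covered (4 px):
    · · · · · · · ·
    · · · · · · · ·
    · · · # · · · ·
    · · · # · · · ·
    · · · # · · · ·
    · · · # · · · ·
    · · · · · · · ·
    · · · · · · · ·
    · · · · · · · ·
    · · · · · · · ·
    · · · · · · · ·
T1:
  2·area = 218
  edge (11, 20)→(0, 18): d=(-11,-2) inclusive
  edge (0, 18)→(10, 0): d=(10,-18) inclusive
  edge (10, 0)→(11, 20): d=(1,20) inclusive
    (4,1)@(9, 3): e=[183,12,23] → #
    (5,1)@(11, 3): e=[187,48,-17] → ·
    (4,2)@(9, 5): e=[161,32,25] → #
    (5,2)@(11, 5): e=[165,68,-15] → ·
    (3,3)@(7, 7): e=[135,16,67] → #
    (5,3)@(11, 7): e=[143,88,-13] → ·
    (2,4)@(5, 9): e=[109,0,109] → #  [on edge]
    (5,4)@(11, 9): e=[121,108,-11] → ·
    (2,5)@(5, 11): e=[87,20,111] → #
    (5,5)@(11, 11): e=[99,128,-9] → ·
    (1,6)@(3, 13): e=[61,4,153] → #
    (5,6)@(11, 13): e=[77,148,-7] → ·
  covered (25 px):
    · · · · · · · ·
    · · · · # · · ·
    · · · · # · · ·
    · · · # # · · ·
    · · # # # · · ·
    · · # # # · · ·
    · # # # # · · ·
    · # # # # · · ·
    # # # # # · · ·
    · · · # # · · ·
    · · · · · · · ·

Answer: 29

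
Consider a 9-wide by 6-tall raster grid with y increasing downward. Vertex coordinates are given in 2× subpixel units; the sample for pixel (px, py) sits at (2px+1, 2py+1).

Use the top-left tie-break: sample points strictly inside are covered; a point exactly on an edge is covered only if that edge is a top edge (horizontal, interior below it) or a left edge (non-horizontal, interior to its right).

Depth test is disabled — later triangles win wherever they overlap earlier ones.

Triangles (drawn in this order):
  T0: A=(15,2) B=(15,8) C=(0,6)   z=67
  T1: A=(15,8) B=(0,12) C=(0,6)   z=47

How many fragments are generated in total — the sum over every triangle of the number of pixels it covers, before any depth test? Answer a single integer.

T0:
  2·area = 90
  edge (15, 2)→(15, 8): d=(0,6) right/bottom  bias=-1
  edge (15, 8)→(0, 6): d=(-15,-2) top-left  bias=+0
  edge (0, 6)→(15, 2): d=(15,-4) top-left  bias=+0
    (7,0)@(15, 1): e=[0,105,-15] → ·  [on edge]
    (6,1)@(13, 3): e=[12,71,7] → █
    (7,1)@(15, 3): e=[0,75,15] → ·  [on edge]
    (2,2)@(5, 5): e=[60,25,5] → █
    (3,2)@(7, 5): e=[48,29,13] → █
    (4,2)@(9, 5): e=[36,33,21] → █
    (5,2)@(11, 5): e=[24,37,29] → █
    (7,2)@(15, 5): e=[0,45,45] → ·  [on edge]
    (2,3)@(5, 7): e=[60,-5,35] → ·
    (3,3)@(7, 7): e=[48,-1,43] → ·
    (4,3)@(9, 7): e=[36,3,51] → █
    (7,3)@(15, 7): e=[0,15,75] → ·  [on edge]
    (7,4)@(15, 9): e=[0,-15,105] → ·  [on edge]
    (7,5)@(15, 11): e=[0,-45,135] → ·  [on edge]
  covered (9 px):
    · · · · · · · · ·
    · · · · · · █ · ·
    · · █ █ █ █ █ · ·
    · · · · █ █ █ · ·
    · · · · · · · · ·
    · · · · · · · · ·
T1:
  2·area = 90
  edge (15, 8)→(0, 12): d=(-15,4) right/bottom  bias=-1
  edge (0, 12)→(0, 6): d=(0,-6) top-left  bias=+0
  edge (0, 6)→(15, 8): d=(15,2) right/bottom  bias=-1
    (0,3)@(1, 7): e=[71,6,13] → █
    (1,3)@(3, 7): e=[63,18,9] → █
    (2,3)@(5, 7): e=[55,30,5] → █
    (3,3)@(7, 7): e=[47,42,1] → █
    (4,3)@(9, 7): e=[39,54,-3] → ·
    (0,4)@(1, 9): e=[41,6,43] → █
    (4,4)@(9, 9): e=[9,54,27] → █
    (5,4)@(11, 9): e=[1,66,23] → █
    (6,4)@(13, 9): e=[-7,78,19] → ·
    (0,5)@(1, 11): e=[11,6,73] → █
    (2,5)@(5, 11): e=[-5,30,65] → ·
    (3,5)@(7, 11): e=[-13,42,61] → ·
  covered (12 px):
    · · · · · · · · ·
    · · · · · · · · ·
    · · · · · · · · ·
    █ █ █ █ · · · · ·
    █ █ █ █ █ █ · · ·
    █ █ · · · · · · ·

Result: 21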